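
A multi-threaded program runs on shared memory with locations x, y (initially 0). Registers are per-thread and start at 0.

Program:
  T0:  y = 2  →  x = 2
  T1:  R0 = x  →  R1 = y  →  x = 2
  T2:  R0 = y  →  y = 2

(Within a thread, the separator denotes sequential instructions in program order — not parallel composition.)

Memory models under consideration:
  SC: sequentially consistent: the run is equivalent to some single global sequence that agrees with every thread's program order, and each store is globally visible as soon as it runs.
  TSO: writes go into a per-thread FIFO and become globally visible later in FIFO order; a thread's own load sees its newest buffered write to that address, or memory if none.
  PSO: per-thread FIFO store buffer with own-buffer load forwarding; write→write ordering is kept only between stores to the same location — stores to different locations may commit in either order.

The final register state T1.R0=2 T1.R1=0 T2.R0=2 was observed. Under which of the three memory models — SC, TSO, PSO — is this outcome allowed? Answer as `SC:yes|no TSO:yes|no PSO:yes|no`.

SC:no TSO:no PSO:yes

outcome vector order: (T1.R0,T1.R1,T2.R0)
under SC → (0,0,0), (0,0,2), (0,2,0), (0,2,2), (2,2,0), (2,2,2)
under TSO → (0,0,0), (0,0,2), (0,2,0), (0,2,2), (2,2,0), (2,2,2)
under PSO → (0,0,0), (0,0,2), (0,2,0), (0,2,2), (2,0,0), (2,0,2), (2,2,0), (2,2,2)
target (2,0,2) ∈ {PSO}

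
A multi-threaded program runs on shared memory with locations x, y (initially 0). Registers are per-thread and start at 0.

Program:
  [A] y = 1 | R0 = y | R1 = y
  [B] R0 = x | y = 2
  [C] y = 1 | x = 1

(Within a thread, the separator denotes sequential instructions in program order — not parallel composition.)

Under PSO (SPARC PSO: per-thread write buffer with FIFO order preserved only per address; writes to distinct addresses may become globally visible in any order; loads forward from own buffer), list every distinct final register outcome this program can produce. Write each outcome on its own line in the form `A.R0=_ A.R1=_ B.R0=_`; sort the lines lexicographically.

A.R0=1 A.R1=1 B.R0=0
A.R0=1 A.R1=1 B.R0=1
A.R0=1 A.R1=2 B.R0=0
A.R0=1 A.R1=2 B.R0=1
A.R0=2 A.R1=1 B.R0=0
A.R0=2 A.R1=1 B.R0=1
A.R0=2 A.R1=2 B.R0=0
A.R0=2 A.R1=2 B.R0=1

outcome vector order: (A.R0,A.R1,B.R0)
|PSO outcomes| = 8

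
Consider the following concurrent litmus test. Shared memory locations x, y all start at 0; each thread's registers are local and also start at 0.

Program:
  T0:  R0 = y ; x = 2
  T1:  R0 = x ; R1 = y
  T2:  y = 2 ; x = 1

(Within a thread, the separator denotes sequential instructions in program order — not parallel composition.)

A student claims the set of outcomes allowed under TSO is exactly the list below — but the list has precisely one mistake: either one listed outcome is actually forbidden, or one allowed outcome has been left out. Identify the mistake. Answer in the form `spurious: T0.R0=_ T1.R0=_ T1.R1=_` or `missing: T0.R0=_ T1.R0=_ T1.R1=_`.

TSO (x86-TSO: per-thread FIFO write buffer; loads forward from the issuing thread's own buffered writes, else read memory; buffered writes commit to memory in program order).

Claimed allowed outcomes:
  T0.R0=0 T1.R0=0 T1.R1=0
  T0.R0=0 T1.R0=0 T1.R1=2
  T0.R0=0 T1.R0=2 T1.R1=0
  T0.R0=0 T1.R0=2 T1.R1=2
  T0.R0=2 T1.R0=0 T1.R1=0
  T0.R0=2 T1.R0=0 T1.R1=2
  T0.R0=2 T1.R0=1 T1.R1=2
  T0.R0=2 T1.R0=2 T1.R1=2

missing: T0.R0=0 T1.R0=1 T1.R1=2

outcome vector order: (T0.R0,T1.R0,T1.R1)
[TSO] allowed = {(0,0,0); (0,0,2); (0,1,2); (0,2,0); (0,2,2); (2,0,0); (2,0,2); (2,1,2); (2,2,2)}
TSO∖claimed = {(0,1,2)}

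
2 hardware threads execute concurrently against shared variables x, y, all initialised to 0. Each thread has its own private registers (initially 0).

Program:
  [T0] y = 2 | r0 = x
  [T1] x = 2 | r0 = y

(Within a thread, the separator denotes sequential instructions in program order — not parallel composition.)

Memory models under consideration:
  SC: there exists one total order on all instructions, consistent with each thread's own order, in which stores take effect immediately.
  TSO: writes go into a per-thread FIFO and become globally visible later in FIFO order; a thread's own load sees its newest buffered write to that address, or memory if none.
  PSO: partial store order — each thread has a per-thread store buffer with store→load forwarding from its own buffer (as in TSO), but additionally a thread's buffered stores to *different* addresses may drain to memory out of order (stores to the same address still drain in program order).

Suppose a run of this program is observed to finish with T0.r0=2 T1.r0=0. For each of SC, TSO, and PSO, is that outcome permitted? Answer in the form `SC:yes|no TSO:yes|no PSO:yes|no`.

outcome vector order: (T0.r0,T1.r0)
under SC → <0 2>, <2 0>, <2 2>
under TSO → <0 0>, <0 2>, <2 0>, <2 2>
under PSO → <0 0>, <0 2>, <2 0>, <2 2>
target <2 0> ∈ {SC,TSO,PSO}

SC:yes TSO:yes PSO:yes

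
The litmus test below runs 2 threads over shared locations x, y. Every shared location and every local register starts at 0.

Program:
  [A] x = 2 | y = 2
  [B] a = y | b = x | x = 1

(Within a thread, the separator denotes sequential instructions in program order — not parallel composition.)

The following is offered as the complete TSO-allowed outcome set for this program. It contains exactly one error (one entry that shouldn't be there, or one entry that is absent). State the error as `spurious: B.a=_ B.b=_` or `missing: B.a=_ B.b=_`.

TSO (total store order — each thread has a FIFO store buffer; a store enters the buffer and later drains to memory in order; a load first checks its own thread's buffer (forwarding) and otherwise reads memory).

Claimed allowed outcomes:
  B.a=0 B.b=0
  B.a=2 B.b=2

outcome vector order: (B.a,B.b)
under TSO → 00; 02; 22
TSO∖claimed = {02}

missing: B.a=0 B.b=2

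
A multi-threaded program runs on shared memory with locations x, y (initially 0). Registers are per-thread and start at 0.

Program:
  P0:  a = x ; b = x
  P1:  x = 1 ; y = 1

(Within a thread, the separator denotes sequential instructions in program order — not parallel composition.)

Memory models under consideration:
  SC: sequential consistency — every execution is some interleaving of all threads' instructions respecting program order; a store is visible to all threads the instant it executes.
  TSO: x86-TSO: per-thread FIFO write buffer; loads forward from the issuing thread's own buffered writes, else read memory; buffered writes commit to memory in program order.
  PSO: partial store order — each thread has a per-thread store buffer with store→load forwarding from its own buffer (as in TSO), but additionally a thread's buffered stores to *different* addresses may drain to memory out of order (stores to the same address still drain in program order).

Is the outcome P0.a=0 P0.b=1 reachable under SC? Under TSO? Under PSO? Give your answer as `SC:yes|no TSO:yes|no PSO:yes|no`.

SC:yes TSO:yes PSO:yes

outcome vector order: (P0.a,P0.b)
SC (3): 00, 01, 11
TSO (3): 00, 01, 11
PSO (3): 00, 01, 11
target 01 ∈ {SC,TSO,PSO}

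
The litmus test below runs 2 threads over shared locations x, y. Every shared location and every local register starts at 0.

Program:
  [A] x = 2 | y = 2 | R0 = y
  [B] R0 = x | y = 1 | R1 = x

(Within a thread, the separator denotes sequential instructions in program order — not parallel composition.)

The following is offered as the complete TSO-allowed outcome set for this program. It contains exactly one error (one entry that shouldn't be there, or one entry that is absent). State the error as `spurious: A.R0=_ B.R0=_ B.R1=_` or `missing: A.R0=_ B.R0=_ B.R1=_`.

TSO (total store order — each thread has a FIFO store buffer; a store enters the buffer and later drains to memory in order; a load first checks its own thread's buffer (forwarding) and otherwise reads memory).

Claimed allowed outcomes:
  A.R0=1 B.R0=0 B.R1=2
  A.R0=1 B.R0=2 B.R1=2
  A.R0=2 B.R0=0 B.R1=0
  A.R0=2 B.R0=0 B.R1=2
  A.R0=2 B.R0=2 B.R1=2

outcome vector order: (A.R0,B.R0,B.R1)
TSO (6): <1 0 0> <1 0 2> <1 2 2> <2 0 0> <2 0 2> <2 2 2>
TSO∖claimed = {<1 0 0>}

missing: A.R0=1 B.R0=0 B.R1=0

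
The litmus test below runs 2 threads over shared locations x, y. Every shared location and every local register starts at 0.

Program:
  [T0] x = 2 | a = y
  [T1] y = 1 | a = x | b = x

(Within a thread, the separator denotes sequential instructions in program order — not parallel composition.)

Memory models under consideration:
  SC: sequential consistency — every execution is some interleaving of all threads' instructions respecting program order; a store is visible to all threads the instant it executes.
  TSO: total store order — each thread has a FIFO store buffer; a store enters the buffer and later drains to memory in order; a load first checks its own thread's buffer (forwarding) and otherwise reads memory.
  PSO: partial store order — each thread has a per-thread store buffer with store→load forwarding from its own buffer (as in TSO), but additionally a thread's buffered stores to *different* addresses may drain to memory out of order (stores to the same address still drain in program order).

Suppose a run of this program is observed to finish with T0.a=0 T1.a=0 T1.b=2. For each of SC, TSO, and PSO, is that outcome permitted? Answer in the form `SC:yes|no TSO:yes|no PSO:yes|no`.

SC:no TSO:yes PSO:yes

outcome vector order: (T0.a,T1.a,T1.b)
SC: 4 outcomes — {0/2/2 1/0/0 1/0/2 1/2/2}
TSO: 6 outcomes — {0/0/0 0/0/2 0/2/2 1/0/0 1/0/2 1/2/2}
PSO: 6 outcomes — {0/0/0 0/0/2 0/2/2 1/0/0 1/0/2 1/2/2}
target 0/0/2 ∈ {TSO,PSO}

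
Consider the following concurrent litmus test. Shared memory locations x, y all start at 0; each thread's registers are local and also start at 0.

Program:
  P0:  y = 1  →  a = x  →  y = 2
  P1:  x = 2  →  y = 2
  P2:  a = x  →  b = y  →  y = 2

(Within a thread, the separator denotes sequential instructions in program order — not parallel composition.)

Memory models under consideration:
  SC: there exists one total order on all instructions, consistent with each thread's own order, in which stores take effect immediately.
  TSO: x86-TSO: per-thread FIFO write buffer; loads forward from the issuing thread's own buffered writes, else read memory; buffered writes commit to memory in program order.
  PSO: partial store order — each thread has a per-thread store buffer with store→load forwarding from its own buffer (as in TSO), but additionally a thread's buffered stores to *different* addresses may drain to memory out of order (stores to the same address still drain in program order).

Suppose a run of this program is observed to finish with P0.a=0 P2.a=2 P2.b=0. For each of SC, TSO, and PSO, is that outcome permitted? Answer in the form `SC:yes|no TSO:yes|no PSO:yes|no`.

outcome vector order: (P0.a,P2.a,P2.b)
SC (11): (0,0,0); (0,0,1); (0,0,2); (0,2,1); (0,2,2); (2,0,0); (2,0,1); (2,0,2); (2,2,0); (2,2,1); (2,2,2)
TSO (12): (0,0,0); (0,0,1); (0,0,2); (0,2,0); (0,2,1); (0,2,2); (2,0,0); (2,0,1); (2,0,2); (2,2,0); (2,2,1); (2,2,2)
PSO (12): (0,0,0); (0,0,1); (0,0,2); (0,2,0); (0,2,1); (0,2,2); (2,0,0); (2,0,1); (2,0,2); (2,2,0); (2,2,1); (2,2,2)
target (0,2,0) ∈ {TSO,PSO}

SC:no TSO:yes PSO:yes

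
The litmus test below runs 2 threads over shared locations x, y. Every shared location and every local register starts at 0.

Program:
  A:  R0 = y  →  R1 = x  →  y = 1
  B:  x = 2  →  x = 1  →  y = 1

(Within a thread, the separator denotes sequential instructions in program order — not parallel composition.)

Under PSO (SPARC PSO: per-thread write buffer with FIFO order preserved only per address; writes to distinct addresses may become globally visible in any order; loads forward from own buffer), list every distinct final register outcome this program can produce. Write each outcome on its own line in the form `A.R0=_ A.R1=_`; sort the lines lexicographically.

outcome vector order: (A.R0,A.R1)
|PSO outcomes| = 6

A.R0=0 A.R1=0
A.R0=0 A.R1=1
A.R0=0 A.R1=2
A.R0=1 A.R1=0
A.R0=1 A.R1=1
A.R0=1 A.R1=2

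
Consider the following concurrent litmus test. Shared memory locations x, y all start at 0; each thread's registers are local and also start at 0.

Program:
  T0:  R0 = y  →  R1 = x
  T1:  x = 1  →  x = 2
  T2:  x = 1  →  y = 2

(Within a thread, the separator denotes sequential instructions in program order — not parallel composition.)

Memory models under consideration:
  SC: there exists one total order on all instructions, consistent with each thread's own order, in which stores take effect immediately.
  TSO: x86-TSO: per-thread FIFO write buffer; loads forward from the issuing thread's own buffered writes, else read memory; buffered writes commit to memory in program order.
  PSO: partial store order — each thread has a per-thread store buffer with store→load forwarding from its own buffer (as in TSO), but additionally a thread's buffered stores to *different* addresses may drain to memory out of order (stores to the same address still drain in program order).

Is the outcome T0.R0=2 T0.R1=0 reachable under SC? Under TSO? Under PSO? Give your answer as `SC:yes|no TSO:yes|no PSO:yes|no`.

outcome vector order: (T0.R0,T0.R1)
SC: 5 outcomes — {(0,0), (0,1), (0,2), (2,1), (2,2)}
TSO: 5 outcomes — {(0,0), (0,1), (0,2), (2,1), (2,2)}
PSO: 6 outcomes — {(0,0), (0,1), (0,2), (2,0), (2,1), (2,2)}
target (2,0) ∈ {PSO}

SC:no TSO:no PSO:yes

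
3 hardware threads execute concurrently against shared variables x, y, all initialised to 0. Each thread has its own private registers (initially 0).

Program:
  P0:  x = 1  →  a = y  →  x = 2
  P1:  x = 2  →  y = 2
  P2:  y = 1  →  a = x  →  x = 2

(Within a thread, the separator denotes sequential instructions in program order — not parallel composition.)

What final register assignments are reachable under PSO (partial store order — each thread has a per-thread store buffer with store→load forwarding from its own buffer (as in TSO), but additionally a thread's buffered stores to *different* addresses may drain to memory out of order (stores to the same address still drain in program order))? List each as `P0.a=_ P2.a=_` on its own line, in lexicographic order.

outcome vector order: (P0.a,P2.a)
|PSO outcomes| = 9

P0.a=0 P2.a=0
P0.a=0 P2.a=1
P0.a=0 P2.a=2
P0.a=1 P2.a=0
P0.a=1 P2.a=1
P0.a=1 P2.a=2
P0.a=2 P2.a=0
P0.a=2 P2.a=1
P0.a=2 P2.a=2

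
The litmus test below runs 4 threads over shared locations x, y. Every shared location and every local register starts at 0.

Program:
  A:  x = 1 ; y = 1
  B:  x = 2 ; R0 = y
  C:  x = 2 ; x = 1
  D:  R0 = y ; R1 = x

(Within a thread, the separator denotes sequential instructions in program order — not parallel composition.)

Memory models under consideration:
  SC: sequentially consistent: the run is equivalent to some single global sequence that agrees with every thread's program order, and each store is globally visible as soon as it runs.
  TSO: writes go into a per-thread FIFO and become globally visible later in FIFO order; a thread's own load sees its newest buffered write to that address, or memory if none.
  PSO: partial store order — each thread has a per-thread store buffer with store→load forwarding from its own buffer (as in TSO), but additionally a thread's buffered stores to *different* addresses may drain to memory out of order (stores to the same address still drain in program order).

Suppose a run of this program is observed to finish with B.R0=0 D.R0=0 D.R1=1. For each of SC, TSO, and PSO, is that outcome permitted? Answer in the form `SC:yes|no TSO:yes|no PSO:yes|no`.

outcome vector order: (B.R0,D.R0,D.R1)
[SC] allowed = {(0,0,0); (0,0,1); (0,0,2); (0,1,1); (0,1,2); (1,0,0); (1,0,1); (1,0,2); (1,1,1); (1,1,2)}
[TSO] allowed = {(0,0,0); (0,0,1); (0,0,2); (0,1,1); (0,1,2); (1,0,0); (1,0,1); (1,0,2); (1,1,1); (1,1,2)}
[PSO] allowed = {(0,0,0); (0,0,1); (0,0,2); (0,1,0); (0,1,1); (0,1,2); (1,0,0); (1,0,1); (1,0,2); (1,1,0); (1,1,1); (1,1,2)}
target (0,0,1) ∈ {SC,TSO,PSO}

SC:yes TSO:yes PSO:yes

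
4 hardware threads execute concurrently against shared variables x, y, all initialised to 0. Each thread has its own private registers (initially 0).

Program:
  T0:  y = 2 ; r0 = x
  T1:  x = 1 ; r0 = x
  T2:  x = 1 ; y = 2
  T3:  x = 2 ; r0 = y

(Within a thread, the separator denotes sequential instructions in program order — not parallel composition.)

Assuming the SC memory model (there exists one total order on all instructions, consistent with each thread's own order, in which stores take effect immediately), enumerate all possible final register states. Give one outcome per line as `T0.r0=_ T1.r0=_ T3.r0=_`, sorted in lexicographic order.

outcome vector order: (T0.r0,T1.r0,T3.r0)
|SC outcomes| = 10

T0.r0=0 T1.r0=1 T3.r0=2
T0.r0=0 T1.r0=2 T3.r0=2
T0.r0=1 T1.r0=1 T3.r0=0
T0.r0=1 T1.r0=1 T3.r0=2
T0.r0=1 T1.r0=2 T3.r0=0
T0.r0=1 T1.r0=2 T3.r0=2
T0.r0=2 T1.r0=1 T3.r0=0
T0.r0=2 T1.r0=1 T3.r0=2
T0.r0=2 T1.r0=2 T3.r0=0
T0.r0=2 T1.r0=2 T3.r0=2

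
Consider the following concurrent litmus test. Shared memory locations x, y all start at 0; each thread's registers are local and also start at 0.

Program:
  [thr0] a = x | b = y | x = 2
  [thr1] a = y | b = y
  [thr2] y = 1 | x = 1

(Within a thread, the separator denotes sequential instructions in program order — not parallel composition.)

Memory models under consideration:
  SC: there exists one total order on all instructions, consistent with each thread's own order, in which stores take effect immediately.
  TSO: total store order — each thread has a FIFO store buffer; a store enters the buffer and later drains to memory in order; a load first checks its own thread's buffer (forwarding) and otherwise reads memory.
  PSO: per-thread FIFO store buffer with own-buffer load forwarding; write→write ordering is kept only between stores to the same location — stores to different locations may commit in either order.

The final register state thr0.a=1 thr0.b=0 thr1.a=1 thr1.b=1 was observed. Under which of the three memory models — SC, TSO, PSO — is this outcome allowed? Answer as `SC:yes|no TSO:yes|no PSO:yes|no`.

SC:no TSO:no PSO:yes

outcome vector order: (thr0.a,thr0.b,thr1.a,thr1.b)
[SC] allowed = {0000; 0001; 0011; 0100; 0101; 0111; 1100; 1101; 1111}
[TSO] allowed = {0000; 0001; 0011; 0100; 0101; 0111; 1100; 1101; 1111}
[PSO] allowed = {0000; 0001; 0011; 0100; 0101; 0111; 1000; 1001; 1011; 1100; 1101; 1111}
target 1011 ∈ {PSO}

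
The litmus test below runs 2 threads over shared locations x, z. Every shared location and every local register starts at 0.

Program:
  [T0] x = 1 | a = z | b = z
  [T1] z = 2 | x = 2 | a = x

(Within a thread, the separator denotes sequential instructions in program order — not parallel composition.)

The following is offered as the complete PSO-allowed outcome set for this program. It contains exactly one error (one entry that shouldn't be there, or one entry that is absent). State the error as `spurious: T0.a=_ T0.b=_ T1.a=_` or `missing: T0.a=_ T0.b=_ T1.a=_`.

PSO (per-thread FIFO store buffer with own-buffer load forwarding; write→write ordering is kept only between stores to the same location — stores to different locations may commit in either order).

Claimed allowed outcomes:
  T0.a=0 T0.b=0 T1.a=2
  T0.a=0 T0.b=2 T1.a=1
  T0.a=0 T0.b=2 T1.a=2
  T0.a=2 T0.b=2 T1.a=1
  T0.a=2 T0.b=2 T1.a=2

missing: T0.a=0 T0.b=0 T1.a=1

outcome vector order: (T0.a,T0.b,T1.a)
PSO: 6 outcomes — {001 002 021 022 221 222}
PSO∖claimed = {001}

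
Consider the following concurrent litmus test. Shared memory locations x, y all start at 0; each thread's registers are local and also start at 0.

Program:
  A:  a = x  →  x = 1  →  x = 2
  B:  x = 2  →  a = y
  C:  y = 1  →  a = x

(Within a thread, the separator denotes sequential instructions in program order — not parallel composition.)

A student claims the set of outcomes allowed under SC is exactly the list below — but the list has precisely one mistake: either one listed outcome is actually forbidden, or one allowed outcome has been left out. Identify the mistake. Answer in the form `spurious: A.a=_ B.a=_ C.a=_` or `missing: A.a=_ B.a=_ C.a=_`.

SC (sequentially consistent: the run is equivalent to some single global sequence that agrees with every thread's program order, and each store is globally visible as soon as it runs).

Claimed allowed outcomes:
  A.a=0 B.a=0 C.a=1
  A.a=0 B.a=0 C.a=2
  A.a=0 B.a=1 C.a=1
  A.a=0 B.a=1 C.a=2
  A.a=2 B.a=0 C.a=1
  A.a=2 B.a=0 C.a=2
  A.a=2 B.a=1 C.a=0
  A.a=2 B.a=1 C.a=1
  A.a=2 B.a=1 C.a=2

missing: A.a=0 B.a=1 C.a=0

outcome vector order: (A.a,B.a,C.a)
SC: 10 outcomes — {001; 002; 010; 011; 012; 201; 202; 210; 211; 212}
SC∖claimed = {010}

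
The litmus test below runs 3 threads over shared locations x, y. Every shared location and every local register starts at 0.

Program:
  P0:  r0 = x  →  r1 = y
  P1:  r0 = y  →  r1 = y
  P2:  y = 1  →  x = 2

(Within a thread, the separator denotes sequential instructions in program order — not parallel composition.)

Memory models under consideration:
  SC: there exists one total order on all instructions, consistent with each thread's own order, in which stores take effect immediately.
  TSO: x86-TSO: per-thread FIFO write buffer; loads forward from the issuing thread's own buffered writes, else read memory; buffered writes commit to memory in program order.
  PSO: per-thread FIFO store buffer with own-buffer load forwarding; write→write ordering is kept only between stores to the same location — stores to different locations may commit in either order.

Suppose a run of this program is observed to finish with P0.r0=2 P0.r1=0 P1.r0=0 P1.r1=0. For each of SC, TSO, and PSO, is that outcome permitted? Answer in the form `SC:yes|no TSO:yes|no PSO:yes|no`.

SC:no TSO:no PSO:yes

outcome vector order: (P0.r0,P0.r1,P1.r0,P1.r1)
SC: 9 outcomes — {(0,0,0,0) (0,0,0,1) (0,0,1,1) (0,1,0,0) (0,1,0,1) (0,1,1,1) (2,1,0,0) (2,1,0,1) (2,1,1,1)}
TSO: 9 outcomes — {(0,0,0,0) (0,0,0,1) (0,0,1,1) (0,1,0,0) (0,1,0,1) (0,1,1,1) (2,1,0,0) (2,1,0,1) (2,1,1,1)}
PSO: 12 outcomes — {(0,0,0,0) (0,0,0,1) (0,0,1,1) (0,1,0,0) (0,1,0,1) (0,1,1,1) (2,0,0,0) (2,0,0,1) (2,0,1,1) (2,1,0,0) (2,1,0,1) (2,1,1,1)}
target (2,0,0,0) ∈ {PSO}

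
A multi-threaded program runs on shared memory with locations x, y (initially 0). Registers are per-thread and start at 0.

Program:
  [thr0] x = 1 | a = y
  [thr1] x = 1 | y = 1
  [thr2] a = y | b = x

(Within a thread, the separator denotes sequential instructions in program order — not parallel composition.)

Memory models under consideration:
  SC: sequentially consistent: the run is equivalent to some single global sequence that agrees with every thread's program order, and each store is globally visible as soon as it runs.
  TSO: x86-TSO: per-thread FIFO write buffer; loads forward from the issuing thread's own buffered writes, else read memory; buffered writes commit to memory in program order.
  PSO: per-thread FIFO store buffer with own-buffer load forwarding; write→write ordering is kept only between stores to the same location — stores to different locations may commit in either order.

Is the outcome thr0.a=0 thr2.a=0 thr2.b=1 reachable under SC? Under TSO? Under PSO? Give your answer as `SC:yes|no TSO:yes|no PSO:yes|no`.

outcome vector order: (thr0.a,thr2.a,thr2.b)
[SC] allowed = {000 001 011 100 101 111}
[TSO] allowed = {000 001 011 100 101 111}
[PSO] allowed = {000 001 010 011 100 101 110 111}
target 001 ∈ {SC,TSO,PSO}

SC:yes TSO:yes PSO:yes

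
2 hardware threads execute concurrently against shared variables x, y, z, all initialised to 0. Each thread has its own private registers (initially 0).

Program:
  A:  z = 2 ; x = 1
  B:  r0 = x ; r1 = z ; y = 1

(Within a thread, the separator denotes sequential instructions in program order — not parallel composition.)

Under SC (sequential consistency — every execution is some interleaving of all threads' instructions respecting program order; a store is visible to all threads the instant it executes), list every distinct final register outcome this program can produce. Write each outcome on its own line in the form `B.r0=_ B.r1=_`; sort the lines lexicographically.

B.r0=0 B.r1=0
B.r0=0 B.r1=2
B.r0=1 B.r1=2

outcome vector order: (B.r0,B.r1)
|SC outcomes| = 3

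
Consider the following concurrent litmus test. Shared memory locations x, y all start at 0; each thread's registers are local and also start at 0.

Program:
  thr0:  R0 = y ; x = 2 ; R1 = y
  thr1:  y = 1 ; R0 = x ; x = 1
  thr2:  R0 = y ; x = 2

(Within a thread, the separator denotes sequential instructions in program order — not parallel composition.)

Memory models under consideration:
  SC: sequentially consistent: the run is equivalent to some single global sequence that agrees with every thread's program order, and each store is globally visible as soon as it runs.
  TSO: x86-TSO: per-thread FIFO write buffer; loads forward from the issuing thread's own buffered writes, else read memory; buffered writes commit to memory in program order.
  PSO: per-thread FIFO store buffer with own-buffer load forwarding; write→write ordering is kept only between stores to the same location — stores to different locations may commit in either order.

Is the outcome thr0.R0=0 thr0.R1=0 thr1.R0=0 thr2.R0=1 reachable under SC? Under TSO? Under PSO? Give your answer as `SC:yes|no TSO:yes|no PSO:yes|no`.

SC:no TSO:yes PSO:yes

outcome vector order: (thr0.R0,thr0.R1,thr1.R0,thr2.R0)
SC: 10 outcomes — {<0 0 2 0>; <0 0 2 1>; <0 1 0 0>; <0 1 0 1>; <0 1 2 0>; <0 1 2 1>; <1 1 0 0>; <1 1 0 1>; <1 1 2 0>; <1 1 2 1>}
TSO: 12 outcomes — {<0 0 0 0>; <0 0 0 1>; <0 0 2 0>; <0 0 2 1>; <0 1 0 0>; <0 1 0 1>; <0 1 2 0>; <0 1 2 1>; <1 1 0 0>; <1 1 0 1>; <1 1 2 0>; <1 1 2 1>}
PSO: 12 outcomes — {<0 0 0 0>; <0 0 0 1>; <0 0 2 0>; <0 0 2 1>; <0 1 0 0>; <0 1 0 1>; <0 1 2 0>; <0 1 2 1>; <1 1 0 0>; <1 1 0 1>; <1 1 2 0>; <1 1 2 1>}
target <0 0 0 1> ∈ {TSO,PSO}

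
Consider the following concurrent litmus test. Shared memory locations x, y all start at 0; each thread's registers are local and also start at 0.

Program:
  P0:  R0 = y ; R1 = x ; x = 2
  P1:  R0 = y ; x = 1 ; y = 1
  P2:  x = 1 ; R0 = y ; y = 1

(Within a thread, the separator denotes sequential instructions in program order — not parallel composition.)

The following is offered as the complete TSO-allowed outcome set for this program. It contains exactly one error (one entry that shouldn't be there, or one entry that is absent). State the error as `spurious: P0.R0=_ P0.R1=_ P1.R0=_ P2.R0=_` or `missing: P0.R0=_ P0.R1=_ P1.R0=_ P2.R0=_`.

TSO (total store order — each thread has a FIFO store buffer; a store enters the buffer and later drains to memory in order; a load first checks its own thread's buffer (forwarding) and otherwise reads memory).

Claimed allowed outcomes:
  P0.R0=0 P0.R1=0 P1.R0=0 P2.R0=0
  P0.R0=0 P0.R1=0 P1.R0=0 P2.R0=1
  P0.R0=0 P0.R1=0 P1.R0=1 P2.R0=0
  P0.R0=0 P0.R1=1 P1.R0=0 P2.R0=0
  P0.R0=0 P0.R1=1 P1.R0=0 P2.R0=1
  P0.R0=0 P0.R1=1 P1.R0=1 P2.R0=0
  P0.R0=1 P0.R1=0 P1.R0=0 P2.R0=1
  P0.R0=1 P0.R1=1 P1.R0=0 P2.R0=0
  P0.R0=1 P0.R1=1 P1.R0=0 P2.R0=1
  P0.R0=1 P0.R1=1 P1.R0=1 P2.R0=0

outcome vector order: (P0.R0,P0.R1,P1.R0,P2.R0)
TSO: 9 outcomes — {0000, 0001, 0010, 0100, 0101, 0110, 1100, 1101, 1110}
claimed∖TSO = {1001}

spurious: P0.R0=1 P0.R1=0 P1.R0=0 P2.R0=1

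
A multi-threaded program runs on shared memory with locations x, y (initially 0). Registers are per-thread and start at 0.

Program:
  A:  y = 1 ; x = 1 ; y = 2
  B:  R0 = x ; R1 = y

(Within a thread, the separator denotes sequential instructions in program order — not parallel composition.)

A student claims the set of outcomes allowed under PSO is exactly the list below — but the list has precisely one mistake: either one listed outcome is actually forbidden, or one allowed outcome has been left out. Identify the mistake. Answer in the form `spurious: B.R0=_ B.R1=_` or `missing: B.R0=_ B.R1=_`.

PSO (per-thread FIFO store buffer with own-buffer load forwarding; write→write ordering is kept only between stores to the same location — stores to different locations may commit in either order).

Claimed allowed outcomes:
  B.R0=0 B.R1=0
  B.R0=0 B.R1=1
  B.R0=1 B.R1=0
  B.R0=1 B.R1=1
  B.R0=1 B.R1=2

outcome vector order: (B.R0,B.R1)
[PSO] allowed = {<0 0>, <0 1>, <0 2>, <1 0>, <1 1>, <1 2>}
PSO∖claimed = {<0 2>}

missing: B.R0=0 B.R1=2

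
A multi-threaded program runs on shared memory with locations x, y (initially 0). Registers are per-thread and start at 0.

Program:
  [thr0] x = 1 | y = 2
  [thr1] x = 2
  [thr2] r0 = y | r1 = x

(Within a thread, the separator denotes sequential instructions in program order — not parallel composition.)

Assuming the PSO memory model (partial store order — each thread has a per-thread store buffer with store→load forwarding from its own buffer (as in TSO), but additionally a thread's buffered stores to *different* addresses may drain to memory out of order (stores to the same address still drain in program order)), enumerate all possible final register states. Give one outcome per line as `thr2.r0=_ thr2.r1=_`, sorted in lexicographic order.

outcome vector order: (thr2.r0,thr2.r1)
|PSO outcomes| = 6

thr2.r0=0 thr2.r1=0
thr2.r0=0 thr2.r1=1
thr2.r0=0 thr2.r1=2
thr2.r0=2 thr2.r1=0
thr2.r0=2 thr2.r1=1
thr2.r0=2 thr2.r1=2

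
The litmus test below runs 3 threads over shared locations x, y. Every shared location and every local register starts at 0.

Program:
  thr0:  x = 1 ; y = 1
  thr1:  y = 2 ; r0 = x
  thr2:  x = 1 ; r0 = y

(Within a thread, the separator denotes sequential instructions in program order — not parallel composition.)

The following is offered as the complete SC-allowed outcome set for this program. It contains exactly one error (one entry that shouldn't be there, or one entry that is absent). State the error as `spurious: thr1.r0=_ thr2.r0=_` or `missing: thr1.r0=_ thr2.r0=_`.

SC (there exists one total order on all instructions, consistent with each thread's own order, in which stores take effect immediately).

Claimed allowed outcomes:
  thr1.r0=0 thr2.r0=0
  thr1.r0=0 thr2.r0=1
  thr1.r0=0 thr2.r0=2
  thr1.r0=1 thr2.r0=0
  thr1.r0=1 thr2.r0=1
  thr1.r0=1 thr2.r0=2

spurious: thr1.r0=0 thr2.r0=0

outcome vector order: (thr1.r0,thr2.r0)
SC: 5 outcomes — {01; 02; 10; 11; 12}
claimed∖SC = {00}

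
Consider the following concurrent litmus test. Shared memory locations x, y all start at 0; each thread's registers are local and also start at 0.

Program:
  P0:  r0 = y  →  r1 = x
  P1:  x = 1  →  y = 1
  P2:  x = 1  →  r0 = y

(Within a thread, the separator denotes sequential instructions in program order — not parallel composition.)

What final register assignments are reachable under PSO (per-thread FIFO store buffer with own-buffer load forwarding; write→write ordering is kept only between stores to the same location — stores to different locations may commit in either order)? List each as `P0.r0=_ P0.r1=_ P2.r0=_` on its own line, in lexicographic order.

outcome vector order: (P0.r0,P0.r1,P2.r0)
|PSO outcomes| = 8

P0.r0=0 P0.r1=0 P2.r0=0
P0.r0=0 P0.r1=0 P2.r0=1
P0.r0=0 P0.r1=1 P2.r0=0
P0.r0=0 P0.r1=1 P2.r0=1
P0.r0=1 P0.r1=0 P2.r0=0
P0.r0=1 P0.r1=0 P2.r0=1
P0.r0=1 P0.r1=1 P2.r0=0
P0.r0=1 P0.r1=1 P2.r0=1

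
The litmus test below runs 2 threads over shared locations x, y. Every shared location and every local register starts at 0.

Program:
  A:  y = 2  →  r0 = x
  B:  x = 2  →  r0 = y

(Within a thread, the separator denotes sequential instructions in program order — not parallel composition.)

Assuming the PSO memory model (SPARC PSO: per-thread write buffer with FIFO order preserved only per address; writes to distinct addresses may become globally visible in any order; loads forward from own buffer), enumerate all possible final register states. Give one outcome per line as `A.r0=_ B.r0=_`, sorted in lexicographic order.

A.r0=0 B.r0=0
A.r0=0 B.r0=2
A.r0=2 B.r0=0
A.r0=2 B.r0=2

outcome vector order: (A.r0,B.r0)
|PSO outcomes| = 4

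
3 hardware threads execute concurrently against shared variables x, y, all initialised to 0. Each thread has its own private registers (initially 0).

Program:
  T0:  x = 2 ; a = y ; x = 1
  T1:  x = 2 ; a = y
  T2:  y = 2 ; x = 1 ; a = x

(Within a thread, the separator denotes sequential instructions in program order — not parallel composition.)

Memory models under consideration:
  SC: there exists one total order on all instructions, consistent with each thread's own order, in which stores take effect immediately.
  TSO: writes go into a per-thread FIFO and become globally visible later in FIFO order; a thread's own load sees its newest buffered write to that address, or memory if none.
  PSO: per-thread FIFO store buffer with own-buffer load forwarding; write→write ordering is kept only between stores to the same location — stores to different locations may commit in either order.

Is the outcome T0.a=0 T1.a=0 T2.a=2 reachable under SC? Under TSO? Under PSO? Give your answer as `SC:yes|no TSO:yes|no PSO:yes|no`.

SC:no TSO:yes PSO:yes

outcome vector order: (T0.a,T1.a,T2.a)
under SC → (0,0,1) (0,2,1) (0,2,2) (2,0,1) (2,0,2) (2,2,1) (2,2,2)
under TSO → (0,0,1) (0,0,2) (0,2,1) (0,2,2) (2,0,1) (2,0,2) (2,2,1) (2,2,2)
under PSO → (0,0,1) (0,0,2) (0,2,1) (0,2,2) (2,0,1) (2,0,2) (2,2,1) (2,2,2)
target (0,0,2) ∈ {TSO,PSO}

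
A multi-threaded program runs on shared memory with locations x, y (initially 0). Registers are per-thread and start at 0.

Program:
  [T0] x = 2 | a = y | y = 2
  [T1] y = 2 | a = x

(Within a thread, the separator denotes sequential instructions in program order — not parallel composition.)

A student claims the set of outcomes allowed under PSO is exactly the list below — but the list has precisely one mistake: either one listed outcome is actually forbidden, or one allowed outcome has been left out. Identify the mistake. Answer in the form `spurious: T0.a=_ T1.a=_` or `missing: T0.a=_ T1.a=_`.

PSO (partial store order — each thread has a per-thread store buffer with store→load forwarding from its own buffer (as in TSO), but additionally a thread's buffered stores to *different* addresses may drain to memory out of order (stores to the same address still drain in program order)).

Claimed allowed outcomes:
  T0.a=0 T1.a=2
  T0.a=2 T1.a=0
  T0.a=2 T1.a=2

outcome vector order: (T0.a,T1.a)
under PSO → (0,0), (0,2), (2,0), (2,2)
PSO∖claimed = {(0,0)}

missing: T0.a=0 T1.a=0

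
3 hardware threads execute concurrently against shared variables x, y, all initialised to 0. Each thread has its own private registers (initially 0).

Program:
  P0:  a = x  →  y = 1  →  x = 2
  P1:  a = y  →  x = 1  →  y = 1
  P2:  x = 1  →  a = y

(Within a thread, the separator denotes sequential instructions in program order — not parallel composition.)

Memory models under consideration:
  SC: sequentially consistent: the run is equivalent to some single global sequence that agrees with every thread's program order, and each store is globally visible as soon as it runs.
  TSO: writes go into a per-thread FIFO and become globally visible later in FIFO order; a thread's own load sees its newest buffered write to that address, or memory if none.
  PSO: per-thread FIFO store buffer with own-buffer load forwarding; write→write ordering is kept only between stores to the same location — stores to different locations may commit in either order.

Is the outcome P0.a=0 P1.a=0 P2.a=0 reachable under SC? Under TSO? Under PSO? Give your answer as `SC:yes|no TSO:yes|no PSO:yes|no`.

outcome vector order: (P0.a,P1.a,P2.a)
SC: 8 outcomes — {<0 0 0> <0 0 1> <0 1 0> <0 1 1> <1 0 0> <1 0 1> <1 1 0> <1 1 1>}
TSO: 8 outcomes — {<0 0 0> <0 0 1> <0 1 0> <0 1 1> <1 0 0> <1 0 1> <1 1 0> <1 1 1>}
PSO: 8 outcomes — {<0 0 0> <0 0 1> <0 1 0> <0 1 1> <1 0 0> <1 0 1> <1 1 0> <1 1 1>}
target <0 0 0> ∈ {SC,TSO,PSO}

SC:yes TSO:yes PSO:yes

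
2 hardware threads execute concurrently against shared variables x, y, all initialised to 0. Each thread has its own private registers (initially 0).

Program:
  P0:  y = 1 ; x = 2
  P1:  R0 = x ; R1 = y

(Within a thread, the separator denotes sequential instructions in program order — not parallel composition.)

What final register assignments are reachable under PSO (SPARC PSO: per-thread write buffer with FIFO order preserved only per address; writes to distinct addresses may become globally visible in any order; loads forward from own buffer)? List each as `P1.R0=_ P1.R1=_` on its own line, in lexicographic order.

outcome vector order: (P1.R0,P1.R1)
|PSO outcomes| = 4

P1.R0=0 P1.R1=0
P1.R0=0 P1.R1=1
P1.R0=2 P1.R1=0
P1.R0=2 P1.R1=1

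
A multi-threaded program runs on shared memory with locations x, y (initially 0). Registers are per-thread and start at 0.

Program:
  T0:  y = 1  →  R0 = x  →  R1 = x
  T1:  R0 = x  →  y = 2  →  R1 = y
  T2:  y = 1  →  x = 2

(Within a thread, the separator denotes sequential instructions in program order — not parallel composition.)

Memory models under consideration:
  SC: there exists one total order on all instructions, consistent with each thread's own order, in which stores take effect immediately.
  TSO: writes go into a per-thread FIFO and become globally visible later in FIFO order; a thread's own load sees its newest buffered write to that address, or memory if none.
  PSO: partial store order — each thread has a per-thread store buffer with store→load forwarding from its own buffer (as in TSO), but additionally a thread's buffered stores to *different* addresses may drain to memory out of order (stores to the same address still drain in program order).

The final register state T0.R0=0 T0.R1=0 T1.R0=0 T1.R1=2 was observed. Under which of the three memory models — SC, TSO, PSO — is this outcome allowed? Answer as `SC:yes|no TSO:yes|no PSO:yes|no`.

outcome vector order: (T0.R0,T0.R1,T1.R0,T1.R1)
[SC] allowed = {<0 0 0 1>; <0 0 0 2>; <0 0 2 2>; <0 2 0 1>; <0 2 0 2>; <0 2 2 2>; <2 2 0 1>; <2 2 0 2>; <2 2 2 1>; <2 2 2 2>}
[TSO] allowed = {<0 0 0 1>; <0 0 0 2>; <0 0 2 1>; <0 0 2 2>; <0 2 0 1>; <0 2 0 2>; <0 2 2 1>; <0 2 2 2>; <2 2 0 1>; <2 2 0 2>; <2 2 2 1>; <2 2 2 2>}
[PSO] allowed = {<0 0 0 1>; <0 0 0 2>; <0 0 2 1>; <0 0 2 2>; <0 2 0 1>; <0 2 0 2>; <0 2 2 1>; <0 2 2 2>; <2 2 0 1>; <2 2 0 2>; <2 2 2 1>; <2 2 2 2>}
target <0 0 0 2> ∈ {SC,TSO,PSO}

SC:yes TSO:yes PSO:yes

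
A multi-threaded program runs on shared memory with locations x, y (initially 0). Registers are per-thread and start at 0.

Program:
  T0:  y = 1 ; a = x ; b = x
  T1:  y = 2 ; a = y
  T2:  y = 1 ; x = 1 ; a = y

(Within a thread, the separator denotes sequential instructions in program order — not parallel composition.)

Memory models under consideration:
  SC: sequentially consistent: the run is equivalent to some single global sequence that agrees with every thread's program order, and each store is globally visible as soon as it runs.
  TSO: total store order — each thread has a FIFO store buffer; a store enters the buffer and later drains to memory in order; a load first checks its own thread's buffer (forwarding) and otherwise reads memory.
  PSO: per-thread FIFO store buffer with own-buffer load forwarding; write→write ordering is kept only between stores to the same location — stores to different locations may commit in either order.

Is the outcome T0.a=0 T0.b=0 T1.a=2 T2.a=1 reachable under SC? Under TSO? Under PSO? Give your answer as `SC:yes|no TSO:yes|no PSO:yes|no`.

outcome vector order: (T0.a,T0.b,T1.a,T2.a)
SC: 10 outcomes — {0011 0021 0022 0111 0121 0122 1111 1112 1121 1122}
TSO: 12 outcomes — {0011 0012 0021 0022 0111 0112 0121 0122 1111 1112 1121 1122}
PSO: 12 outcomes — {0011 0012 0021 0022 0111 0112 0121 0122 1111 1112 1121 1122}
target 0021 ∈ {SC,TSO,PSO}

SC:yes TSO:yes PSO:yes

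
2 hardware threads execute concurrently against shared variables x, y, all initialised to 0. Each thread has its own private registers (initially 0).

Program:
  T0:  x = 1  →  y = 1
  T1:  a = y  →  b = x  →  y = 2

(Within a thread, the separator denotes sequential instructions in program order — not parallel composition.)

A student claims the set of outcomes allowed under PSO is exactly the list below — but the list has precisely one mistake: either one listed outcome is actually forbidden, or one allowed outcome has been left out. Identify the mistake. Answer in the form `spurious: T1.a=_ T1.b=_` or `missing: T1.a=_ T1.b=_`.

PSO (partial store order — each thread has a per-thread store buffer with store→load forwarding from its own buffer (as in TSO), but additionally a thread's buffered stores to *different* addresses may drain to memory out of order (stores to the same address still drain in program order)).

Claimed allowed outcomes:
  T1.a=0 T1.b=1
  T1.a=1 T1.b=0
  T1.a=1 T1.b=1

outcome vector order: (T1.a,T1.b)
PSO: 4 outcomes — {<0 0>; <0 1>; <1 0>; <1 1>}
PSO∖claimed = {<0 0>}

missing: T1.a=0 T1.b=0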